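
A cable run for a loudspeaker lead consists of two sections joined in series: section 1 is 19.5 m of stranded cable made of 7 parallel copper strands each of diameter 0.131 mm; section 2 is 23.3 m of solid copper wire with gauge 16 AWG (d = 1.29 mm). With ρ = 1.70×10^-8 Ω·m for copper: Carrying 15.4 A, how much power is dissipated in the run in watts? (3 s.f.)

Section 1: A_strand = π(6.5500e-05)² = 1.348e-08 m²; R₁ = ρL/(N·A_s) = (1.70×10^-8)(19.5)/(7×1.348e-08) = 3.514 Ω
Section 2: A = π(1.29/2 mm)² = π(6.4500e-04 m)² = 1.307e-06 m²
R₂ = (1.70×10^-8)(23.3)/(1.307e-06) = 0.3031 Ω
R = R₁ + R₂ = 3.817 Ω
P = I²R = (15.4)² × 3.817 = 905 W

905 W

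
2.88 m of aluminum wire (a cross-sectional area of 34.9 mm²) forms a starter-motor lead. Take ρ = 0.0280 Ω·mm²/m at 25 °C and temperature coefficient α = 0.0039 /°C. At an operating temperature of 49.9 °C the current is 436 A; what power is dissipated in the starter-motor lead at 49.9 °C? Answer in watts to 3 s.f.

482 W

ρ = 0.0280 Ω·mm²/m = 2.80×10^-8 Ω·m
A = 34.9 mm² = 3.490e-05 m²
R₍25₎ = ρL/A = (2.80×10^-8)(2.88)/(3.490e-05) = 0.002311 Ω
R₍49.9₎ = R₍25₎(1 + αΔT) = 0.002311 × (1 + 0.0039×24.9) = 0.002535 Ω
P = I²R = (436)² × 0.002535 = 482 W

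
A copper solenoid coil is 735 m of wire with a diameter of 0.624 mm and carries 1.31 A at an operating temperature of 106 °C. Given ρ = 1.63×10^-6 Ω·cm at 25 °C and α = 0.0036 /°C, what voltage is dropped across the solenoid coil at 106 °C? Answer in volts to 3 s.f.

66.3 V

ρ = 1.63×10^-6 Ω·cm = 1.63×10^-8 Ω·m
A = π(d/2)² = π(3.1200e-04 m)² = 3.058e-07 m²
R₍25₎ = ρL/A = (1.63×10^-8)(735)/(3.058e-07) = 39.18 Ω
R₍106₎ = R₍25₎(1 + αΔT) = 39.18 × (1 + 0.0036×81) = 50.6 Ω
V = IR = 1.31 × 50.6 = 66.3 V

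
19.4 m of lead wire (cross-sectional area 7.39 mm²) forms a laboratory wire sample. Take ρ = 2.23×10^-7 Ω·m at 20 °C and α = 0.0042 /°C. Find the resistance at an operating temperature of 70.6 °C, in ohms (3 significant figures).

0.710 Ω

A = 7.39 mm² = 7.390e-06 m²
R₍20°C₎ = ρL/A = (2.23×10^-7)(19.4)/(7.390e-06) = 0.5854 Ω
R = R₀(1 + αΔT) = 0.5854(1 + 0.0042×50.6) = 0.710 Ω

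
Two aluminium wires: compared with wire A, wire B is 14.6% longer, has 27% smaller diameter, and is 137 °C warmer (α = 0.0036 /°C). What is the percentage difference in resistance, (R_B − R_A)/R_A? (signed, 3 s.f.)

R ∝ ρL/d² with ρ ∝ (1+αΔT), so R_B/R_A = (1 + 14.6/100) × (1 − 27/100)⁻² × (1 + 0.0036×137)
= 1.146 × 1.877 × 1.493 = 3.211
(R_B − R_A)/R_A = 3.211 − 1 = 221%

221%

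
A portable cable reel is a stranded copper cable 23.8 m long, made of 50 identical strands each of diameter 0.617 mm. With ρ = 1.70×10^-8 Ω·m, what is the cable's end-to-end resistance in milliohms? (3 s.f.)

A_strand = π(3.0850e-04 m)² = 2.990e-07 m²
R_strand = ρL/A = (1.70×10^-8)(23.8)/(2.990e-07) = 1.353 Ω
R_total = R_strand/N = 1.353/50 = 27.1 mΩ

27.1 mΩ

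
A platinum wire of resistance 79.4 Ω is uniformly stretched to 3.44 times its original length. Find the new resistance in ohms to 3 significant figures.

940 Ω

Volume constant ⇒ A' = A/k with k = 3.44. R' = ρ(kL)/(A/k) = k²R.
R' = 11.83 × 79.4 = 940 Ω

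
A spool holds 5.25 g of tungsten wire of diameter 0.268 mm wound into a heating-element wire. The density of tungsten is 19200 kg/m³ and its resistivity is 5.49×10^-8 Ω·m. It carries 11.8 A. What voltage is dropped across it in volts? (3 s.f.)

A = π(d/2)² = π(1.3400e-04 m)² = 5.6410e-08 m²
L = m/(density·A) = 0.00525/(19200×5.6410e-08) = 4.847 m
R = ρL/A = (5.49×10^-8)(4.847)/(5.6410e-08) = 4.717 Ω
V = IR = 11.8 × 4.717 = 55.7 V

55.7 V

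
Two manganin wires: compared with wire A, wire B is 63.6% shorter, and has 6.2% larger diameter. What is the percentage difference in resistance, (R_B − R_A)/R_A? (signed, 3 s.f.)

R ∝ L/d², so R_B/R_A = (1 − 63.6/100) × (1 + 6.2/100)⁻²
= 0.364 × 0.8867 = 0.3227
(R_B − R_A)/R_A = 0.3227 − 1 = -67.7%

-67.7%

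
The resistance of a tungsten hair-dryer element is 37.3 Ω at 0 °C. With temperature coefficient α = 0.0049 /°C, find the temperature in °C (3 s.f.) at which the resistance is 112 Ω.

409 °C

R = R₀(1 + α(T − T₀)) ⇒ T = T₀ + (R/R₀ − 1)/α
T = 0 + (112/37.3 − 1)/0.0049 = 0 + (2.003)/0.0049 = 409 °C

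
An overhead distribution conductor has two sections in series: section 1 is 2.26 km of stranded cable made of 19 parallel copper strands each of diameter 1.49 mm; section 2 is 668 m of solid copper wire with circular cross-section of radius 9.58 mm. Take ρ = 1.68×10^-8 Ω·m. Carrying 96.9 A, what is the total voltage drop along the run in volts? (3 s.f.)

115 V

Section 1: A_strand = π(7.4500e-04)² = 1.744e-06 m²; R₁ = ρL/(N·A_s) = (1.68×10^-8)(2260)/(19×1.744e-06) = 1.146 Ω
Section 2: A = πr² = π(9.5800e-03 m)² = 2.883e-04 m²
R₂ = (1.68×10^-8)(668)/(2.883e-04) = 0.03892 Ω
R = R₁ + R₂ = 1.185 Ω
V = IR = 96.9 × 1.185 = 115 V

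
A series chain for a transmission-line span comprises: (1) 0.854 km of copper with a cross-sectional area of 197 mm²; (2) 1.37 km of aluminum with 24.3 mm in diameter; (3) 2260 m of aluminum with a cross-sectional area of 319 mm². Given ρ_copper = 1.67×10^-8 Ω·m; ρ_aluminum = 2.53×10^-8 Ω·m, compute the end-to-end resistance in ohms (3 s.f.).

0.326 Ω

Seg 1: A = 197 mm² = 1.970e-04 m²
R_1 = (1.67×10^-8)(854)/(1.970e-04) = 0.07239 Ω
Seg 2: A = π(d/2)² = π(1.2150e-02 m)² = 4.638e-04 m²
R_2 = (2.53×10^-8)(1370)/(4.638e-04) = 0.07474 Ω
Seg 3: A = 319 mm² = 3.190e-04 m²
R_3 = (2.53×10^-8)(2260)/(3.190e-04) = 0.1792 Ω
R_total = R_1 + R_2 + R_3 = 0.326 Ω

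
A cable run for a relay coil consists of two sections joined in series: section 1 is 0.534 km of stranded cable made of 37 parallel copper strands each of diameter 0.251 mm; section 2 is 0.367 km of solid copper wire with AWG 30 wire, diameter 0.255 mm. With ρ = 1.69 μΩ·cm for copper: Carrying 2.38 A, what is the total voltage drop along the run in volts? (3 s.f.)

301 V

ρ = 1.69 μΩ·cm = 1.69×10^-8 Ω·m
Section 1: A_strand = π(1.2550e-04)² = 4.948e-08 m²; R₁ = ρL/(N·A_s) = (1.69×10^-8)(534)/(37×4.948e-08) = 4.929 Ω
Section 2: A = π(0.255/2 mm)² = π(1.2750e-04 m)² = 5.107e-08 m²
R₂ = (1.69×10^-8)(367)/(5.107e-08) = 121.4 Ω
R = R₁ + R₂ = 126.4 Ω
V = IR = 2.38 × 126.4 = 301 V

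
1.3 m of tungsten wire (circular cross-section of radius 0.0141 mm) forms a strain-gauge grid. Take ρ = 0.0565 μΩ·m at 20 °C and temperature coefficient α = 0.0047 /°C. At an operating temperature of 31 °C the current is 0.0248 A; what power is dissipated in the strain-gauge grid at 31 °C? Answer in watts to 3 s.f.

ρ = 0.0565 μΩ·m = 5.65×10^-8 Ω·m
A = πr² = π(1.4100e-05 m)² = 6.246e-10 m²
R₍20₎ = ρL/A = (5.65×10^-8)(1.3)/(6.246e-10) = 117.6 Ω
R₍31₎ = R₍20₎(1 + αΔT) = 117.6 × (1 + 0.0047×11) = 123.7 Ω
P = I²R = (0.0248)² × 123.7 = 0.0761 W

0.0761 W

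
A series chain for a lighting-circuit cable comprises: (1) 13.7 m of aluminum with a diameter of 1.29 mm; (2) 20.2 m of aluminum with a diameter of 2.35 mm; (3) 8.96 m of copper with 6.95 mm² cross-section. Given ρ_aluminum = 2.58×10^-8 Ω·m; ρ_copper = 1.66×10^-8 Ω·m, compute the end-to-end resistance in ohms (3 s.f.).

0.412 Ω

Seg 1: A = π(d/2)² = π(6.4500e-04 m)² = 1.307e-06 m²
R_1 = (2.58×10^-8)(13.7)/(1.307e-06) = 0.2704 Ω
Seg 2: A = π(d/2)² = π(1.1750e-03 m)² = 4.337e-06 m²
R_2 = (2.58×10^-8)(20.2)/(4.337e-06) = 0.1202 Ω
Seg 3: A = 6.95 mm² = 6.950e-06 m²
R_3 = (1.66×10^-8)(8.96)/(6.950e-06) = 0.0214 Ω
R_total = R_1 + R_2 + R_3 = 0.412 Ω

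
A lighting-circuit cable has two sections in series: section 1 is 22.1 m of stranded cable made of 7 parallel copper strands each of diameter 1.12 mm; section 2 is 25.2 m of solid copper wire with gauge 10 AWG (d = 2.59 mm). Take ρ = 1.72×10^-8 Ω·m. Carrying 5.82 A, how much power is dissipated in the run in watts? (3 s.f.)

4.65 W

Section 1: A_strand = π(5.6000e-04)² = 9.852e-07 m²; R₁ = ρL/(N·A_s) = (1.72×10^-8)(22.1)/(7×9.852e-07) = 0.05512 Ω
Section 2: A = π(2.59/2 mm)² = π(1.2950e-03 m)² = 5.269e-06 m²
R₂ = (1.72×10^-8)(25.2)/(5.269e-06) = 0.08227 Ω
R = R₁ + R₂ = 0.1374 Ω
P = I²R = (5.82)² × 0.1374 = 4.65 W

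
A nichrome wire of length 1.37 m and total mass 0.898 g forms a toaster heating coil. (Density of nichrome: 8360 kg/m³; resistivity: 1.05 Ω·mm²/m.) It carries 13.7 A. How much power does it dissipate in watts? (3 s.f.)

3440 W

ρ = 1.05 Ω·mm²/m = 1.05×10^-6 Ω·m
A = m/(density·L) = 8.980×10^-4/(8360×1.37) = 7.8406e-08 m²
R = ρL/A = (1.05×10^-6)(1.37)/(7.8406e-08) = 18.35 Ω
P = I²R = (13.7)² × 18.35 = 3440 W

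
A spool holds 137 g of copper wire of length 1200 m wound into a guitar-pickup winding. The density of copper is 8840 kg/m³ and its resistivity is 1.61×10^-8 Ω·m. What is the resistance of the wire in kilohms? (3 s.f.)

A = m/(density·L) = 0.137/(8840×1200) = 1.2915e-08 m²
R = ρL/A = (1.61×10^-8)(1200)/(1.2915e-08) = 1.50 kΩ

1.50 kΩ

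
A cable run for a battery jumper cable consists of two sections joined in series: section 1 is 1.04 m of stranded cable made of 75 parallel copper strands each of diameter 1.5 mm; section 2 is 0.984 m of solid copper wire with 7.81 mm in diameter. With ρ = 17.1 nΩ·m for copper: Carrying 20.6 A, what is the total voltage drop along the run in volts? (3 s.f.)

0.0100 V

ρ = 17.1 nΩ·m = 1.71×10^-8 Ω·m
Section 1: A_strand = π(7.5000e-04)² = 1.767e-06 m²; R₁ = ρL/(N·A_s) = (1.71×10^-8)(1.04)/(75×1.767e-06) = 1.342×10^-4 Ω
Section 2: A = π(d/2)² = π(3.9050e-03 m)² = 4.791e-05 m²
R₂ = (1.71×10^-8)(0.984)/(4.791e-05) = 3.512×10^-4 Ω
R = R₁ + R₂ = 4.854×10^-4 Ω
V = IR = 20.6 × 4.854×10^-4 = 0.0100 V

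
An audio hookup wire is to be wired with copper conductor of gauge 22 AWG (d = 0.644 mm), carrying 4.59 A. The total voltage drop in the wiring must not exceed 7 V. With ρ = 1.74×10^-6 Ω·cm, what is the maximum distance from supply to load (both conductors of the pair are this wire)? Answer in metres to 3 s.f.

ρ = 1.74×10^-6 Ω·cm = 1.74×10^-8 Ω·m
A = π(0.644/2 mm)² = π(3.2200e-04 m)² = 3.257e-07 m²
L_max = V_max·A/(2·ρI) = (7)(3.257e-07)/(2×1.74×10^-8×4.59) = 14.3 m

14.3 m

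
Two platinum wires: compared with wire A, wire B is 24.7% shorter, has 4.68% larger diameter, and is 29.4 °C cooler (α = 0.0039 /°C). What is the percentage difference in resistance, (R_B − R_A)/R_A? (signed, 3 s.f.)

-39.2%

R ∝ ρL/d² with ρ ∝ (1+αΔT), so R_B/R_A = (1 − 24.7/100) × (1 + 4.68/100)⁻² × (1 − 0.0039×29.4)
= 0.753 × 0.9126 × 0.8853 = 0.6084
(R_B − R_A)/R_A = 0.6084 − 1 = -39.2%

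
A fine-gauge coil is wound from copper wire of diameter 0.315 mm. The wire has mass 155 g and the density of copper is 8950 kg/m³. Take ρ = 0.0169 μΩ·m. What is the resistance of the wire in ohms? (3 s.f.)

ρ = 0.0169 μΩ·m = 1.69×10^-8 Ω·m
A = π(d/2)² = π(1.5750e-04 m)² = 7.7931e-08 m²
L = m/(density·A) = 0.155/(8950×7.7931e-08) = 222.2 m
R = ρL/A = (1.69×10^-8)(222.2)/(7.7931e-08) = 48.2 Ω

48.2 Ω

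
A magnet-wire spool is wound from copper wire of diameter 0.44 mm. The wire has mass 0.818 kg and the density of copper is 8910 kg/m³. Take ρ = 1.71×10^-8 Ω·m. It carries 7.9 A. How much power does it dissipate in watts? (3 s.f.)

4240 W

A = π(d/2)² = π(2.2000e-04 m)² = 1.5205e-07 m²
L = m/(density·A) = 0.818/(8910×1.5205e-07) = 603.8 m
R = ρL/A = (1.71×10^-8)(603.8)/(1.5205e-07) = 67.9 Ω
P = I²R = (7.9)² × 67.9 = 4240 W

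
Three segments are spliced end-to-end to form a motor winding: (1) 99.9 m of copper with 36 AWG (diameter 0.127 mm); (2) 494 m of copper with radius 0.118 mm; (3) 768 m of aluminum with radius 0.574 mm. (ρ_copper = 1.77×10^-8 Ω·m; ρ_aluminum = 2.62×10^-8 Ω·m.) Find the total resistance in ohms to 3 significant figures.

359 Ω

Seg 1: A = π(0.127/2 mm)² = π(6.3500e-05 m)² = 1.267e-08 m²
R_1 = (1.77×10^-8)(99.9)/(1.267e-08) = 139.6 Ω
Seg 2: A = πr² = π(1.1800e-04 m)² = 4.374e-08 m²
R_2 = (1.77×10^-8)(494)/(4.374e-08) = 199.9 Ω
Seg 3: A = πr² = π(5.7400e-04 m)² = 1.035e-06 m²
R_3 = (2.62×10^-8)(768)/(1.035e-06) = 19.44 Ω
R_total = R_1 + R_2 + R_3 = 359 Ω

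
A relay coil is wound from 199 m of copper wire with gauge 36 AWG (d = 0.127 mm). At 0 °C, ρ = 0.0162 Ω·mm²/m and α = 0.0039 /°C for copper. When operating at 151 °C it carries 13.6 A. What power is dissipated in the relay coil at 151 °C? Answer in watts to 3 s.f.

ρ = 0.0162 Ω·mm²/m = 1.62×10^-8 Ω·m
A = π(0.127/2 mm)² = π(6.3500e-05 m)² = 1.267e-08 m²
R₍0₎ = ρL/A = (1.62×10^-8)(199)/(1.267e-08) = 254.5 Ω
R₍151₎ = R₍0₎(1 + αΔT) = 254.5 × (1 + 0.0039×151) = 404.4 Ω
P = I²R = (13.6)² × 404.4 = 74800 W

74800 W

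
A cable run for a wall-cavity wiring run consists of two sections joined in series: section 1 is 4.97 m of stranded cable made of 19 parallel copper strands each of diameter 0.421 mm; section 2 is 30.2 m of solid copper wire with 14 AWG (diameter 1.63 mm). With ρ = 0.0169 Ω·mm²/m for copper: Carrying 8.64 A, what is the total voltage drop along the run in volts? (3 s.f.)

ρ = 0.0169 Ω·mm²/m = 1.69×10^-8 Ω·m
Section 1: A_strand = π(2.1050e-04)² = 1.392e-07 m²; R₁ = ρL/(N·A_s) = (1.69×10^-8)(4.97)/(19×1.392e-07) = 0.03176 Ω
Section 2: A = π(1.63/2 mm)² = π(8.1500e-04 m)² = 2.087e-06 m²
R₂ = (1.69×10^-8)(30.2)/(2.087e-06) = 0.2446 Ω
R = R₁ + R₂ = 0.2763 Ω
V = IR = 8.64 × 0.2763 = 2.39 V

2.39 V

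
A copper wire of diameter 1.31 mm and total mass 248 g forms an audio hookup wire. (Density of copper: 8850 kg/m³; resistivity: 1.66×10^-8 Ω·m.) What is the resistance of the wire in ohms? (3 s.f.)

0.256 Ω

A = π(d/2)² = π(6.5500e-04 m)² = 1.3478e-06 m²
L = m/(density·A) = 0.248/(8850×1.3478e-06) = 20.79 m
R = ρL/A = (1.66×10^-8)(20.79)/(1.3478e-06) = 0.256 Ω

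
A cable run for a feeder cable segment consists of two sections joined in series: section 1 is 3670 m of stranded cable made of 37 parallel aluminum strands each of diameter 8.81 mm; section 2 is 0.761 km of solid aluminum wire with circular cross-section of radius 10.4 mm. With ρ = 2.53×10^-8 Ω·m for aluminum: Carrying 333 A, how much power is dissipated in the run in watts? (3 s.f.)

10800 W

Section 1: A_strand = π(4.4050e-03)² = 6.096e-05 m²; R₁ = ρL/(N·A_s) = (2.53×10^-8)(3670)/(37×6.096e-05) = 0.04117 Ω
Section 2: A = πr² = π(1.0400e-02 m)² = 3.398e-04 m²
R₂ = (2.53×10^-8)(761)/(3.398e-04) = 0.05666 Ω
R = R₁ + R₂ = 0.09783 Ω
P = I²R = (333)² × 0.09783 = 10800 W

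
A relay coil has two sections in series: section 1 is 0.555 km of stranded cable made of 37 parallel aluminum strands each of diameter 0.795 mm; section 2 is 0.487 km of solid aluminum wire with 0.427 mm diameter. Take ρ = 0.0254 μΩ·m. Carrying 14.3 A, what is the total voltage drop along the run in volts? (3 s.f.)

1250 V

ρ = 0.0254 μΩ·m = 2.54×10^-8 Ω·m
Section 1: A_strand = π(3.9750e-04)² = 4.964e-07 m²; R₁ = ρL/(N·A_s) = (2.54×10^-8)(555)/(37×4.964e-07) = 0.7675 Ω
Section 2: A = π(d/2)² = π(2.1350e-04 m)² = 1.432e-07 m²
R₂ = (2.54×10^-8)(487)/(1.432e-07) = 86.38 Ω
R = R₁ + R₂ = 87.15 Ω
V = IR = 14.3 × 87.15 = 1250 V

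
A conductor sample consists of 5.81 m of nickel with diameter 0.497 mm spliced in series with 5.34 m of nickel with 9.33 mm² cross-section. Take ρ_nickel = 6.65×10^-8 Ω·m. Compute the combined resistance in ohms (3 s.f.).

Segment 1: A = π(d/2)² = π(2.4850e-04 m)² = 1.940e-07 m²
R₁ = ρL/A = (6.65×10^-8)(5.81)/(1.940e-07) = 1.992 Ω
Segment 2: A = 9.33 mm² = 9.330e-06 m²
R₂ = (6.65×10^-8)(5.34)/(9.330e-06) = 0.03806 Ω
R = R₁ + R₂ = 2.03 Ω

2.03 Ω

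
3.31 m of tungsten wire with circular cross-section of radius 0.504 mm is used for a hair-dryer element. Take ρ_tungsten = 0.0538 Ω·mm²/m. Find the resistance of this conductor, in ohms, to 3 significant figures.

ρ = 0.0538 Ω·mm²/m = 5.38×10^-8 Ω·m
A = πr² = π(5.0400e-04 m)² = 7.980e-07 m²
R = ρL/A = (5.38×10^-8)(3.31 m)/(7.980e-07 m²) = 0.223 Ω

0.223 Ω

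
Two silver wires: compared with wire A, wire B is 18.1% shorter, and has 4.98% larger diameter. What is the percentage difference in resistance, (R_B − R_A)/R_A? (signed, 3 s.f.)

R ∝ L/d², so R_B/R_A = (1 − 18.1/100) × (1 + 4.98/100)⁻²
= 0.819 × 0.9074 = 0.7431
(R_B − R_A)/R_A = 0.7431 − 1 = -25.7%

-25.7%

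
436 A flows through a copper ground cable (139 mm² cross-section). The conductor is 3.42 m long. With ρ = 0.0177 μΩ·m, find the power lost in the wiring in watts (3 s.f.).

82.8 W

ρ = 0.0177 μΩ·m = 1.77×10^-8 Ω·m
A = 139 mm² = 1.390e-04 m²
R = ρL/A = (1.77×10^-8)(3.42)/(1.390e-04) = 4.355×10^-4 Ω
P = I²R = (436)² × 4.355×10^-4 = 82.8 W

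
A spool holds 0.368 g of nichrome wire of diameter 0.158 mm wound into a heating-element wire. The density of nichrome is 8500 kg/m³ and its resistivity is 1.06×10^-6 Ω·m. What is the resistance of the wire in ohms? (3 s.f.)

119 Ω

A = π(d/2)² = π(7.9000e-05 m)² = 1.9607e-08 m²
L = m/(density·A) = 3.680×10^-4/(8500×1.9607e-08) = 2.208 m
R = ρL/A = (1.06×10^-6)(2.208)/(1.9607e-08) = 119 Ω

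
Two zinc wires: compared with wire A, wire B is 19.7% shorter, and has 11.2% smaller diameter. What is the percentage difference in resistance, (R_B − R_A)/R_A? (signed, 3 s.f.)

R ∝ L/d², so R_B/R_A = (1 − 19.7/100) × (1 − 11.2/100)⁻²
= 0.803 × 1.268 = 1.018
(R_B − R_A)/R_A = 1.018 − 1 = 1.83%

1.83%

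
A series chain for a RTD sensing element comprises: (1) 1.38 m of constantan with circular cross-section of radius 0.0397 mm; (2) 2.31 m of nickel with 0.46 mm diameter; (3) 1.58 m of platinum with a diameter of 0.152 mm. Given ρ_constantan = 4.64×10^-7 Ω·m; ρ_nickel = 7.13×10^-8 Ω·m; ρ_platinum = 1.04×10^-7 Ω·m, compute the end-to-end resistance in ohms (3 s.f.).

Seg 1: A = πr² = π(3.9700e-05 m)² = 4.951e-09 m²
R_1 = (4.64×10^-7)(1.38)/(4.951e-09) = 129.3 Ω
Seg 2: A = π(d/2)² = π(2.3000e-04 m)² = 1.662e-07 m²
R_2 = (7.13×10^-8)(2.31)/(1.662e-07) = 0.9911 Ω
Seg 3: A = π(d/2)² = π(7.6000e-05 m)² = 1.815e-08 m²
R_3 = (1.04×10^-7)(1.58)/(1.815e-08) = 9.056 Ω
R_total = R_1 + R_2 + R_3 = 139 Ω

139 Ω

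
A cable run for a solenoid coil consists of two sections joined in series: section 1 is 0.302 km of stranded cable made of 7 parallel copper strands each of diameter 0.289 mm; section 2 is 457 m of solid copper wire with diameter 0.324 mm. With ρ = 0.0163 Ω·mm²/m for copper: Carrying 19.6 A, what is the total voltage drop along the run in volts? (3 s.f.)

ρ = 0.0163 Ω·mm²/m = 1.63×10^-8 Ω·m
Section 1: A_strand = π(1.4450e-04)² = 6.560e-08 m²; R₁ = ρL/(N·A_s) = (1.63×10^-8)(302)/(7×6.560e-08) = 10.72 Ω
Section 2: A = π(d/2)² = π(1.6200e-04 m)² = 8.245e-08 m²
R₂ = (1.63×10^-8)(457)/(8.245e-08) = 90.35 Ω
R = R₁ + R₂ = 101.1 Ω
V = IR = 19.6 × 101.1 = 1980 V

1980 V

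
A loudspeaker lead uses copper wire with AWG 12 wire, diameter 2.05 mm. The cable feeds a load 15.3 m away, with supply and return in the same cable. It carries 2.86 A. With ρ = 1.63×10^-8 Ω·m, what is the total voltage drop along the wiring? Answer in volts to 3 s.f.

A = π(2.05/2 mm)² = π(1.0250e-03 m)² = 3.301e-06 m²
Total conductor length (both ways) L = 2 × 15.3 = 30.6 m
R = ρL/A = (1.63×10^-8)(30.6)/(3.301e-06) = 0.1511 Ω
V = IR = 2.86 × 0.1511 = 0.432 V

0.432 V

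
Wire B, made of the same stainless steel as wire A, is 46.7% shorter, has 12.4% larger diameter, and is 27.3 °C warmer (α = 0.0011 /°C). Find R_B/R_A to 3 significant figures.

R ∝ ρL/d² with ρ ∝ (1+αΔT), so R_B/R_A = (1 − 46.7/100) × (1 + 12.4/100)⁻² × (1 + 0.0011×27.3)
= 0.533 × 0.7915 × 1.03 = 0.435

0.435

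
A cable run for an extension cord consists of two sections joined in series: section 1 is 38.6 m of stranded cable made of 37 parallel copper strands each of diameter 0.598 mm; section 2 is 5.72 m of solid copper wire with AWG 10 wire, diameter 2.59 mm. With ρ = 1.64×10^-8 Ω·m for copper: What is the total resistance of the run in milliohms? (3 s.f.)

78.7 mΩ

Section 1: A_strand = π(2.9900e-04)² = 2.809e-07 m²; R₁ = ρL/(N·A_s) = (1.64×10^-8)(38.6)/(37×2.809e-07) = 0.06092 Ω
Section 2: A = π(2.59/2 mm)² = π(1.2950e-03 m)² = 5.269e-06 m²
R₂ = (1.64×10^-8)(5.72)/(5.269e-06) = 0.01781 Ω
R = R₁ + R₂ = 78.7 mΩ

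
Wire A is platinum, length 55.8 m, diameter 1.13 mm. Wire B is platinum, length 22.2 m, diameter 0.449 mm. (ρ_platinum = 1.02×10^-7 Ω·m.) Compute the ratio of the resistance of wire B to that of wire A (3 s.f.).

2.52

R ∝ ρL/d², so R_B/R_A = (L_B/L_A) × (d_A/d_B)²
= (22.2/55.8) × (1.13/0.449)² = 2.52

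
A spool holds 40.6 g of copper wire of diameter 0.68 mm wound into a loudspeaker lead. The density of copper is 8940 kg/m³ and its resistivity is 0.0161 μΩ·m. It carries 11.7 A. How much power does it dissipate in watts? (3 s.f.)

ρ = 0.0161 μΩ·m = 1.61×10^-8 Ω·m
A = π(d/2)² = π(3.4000e-04 m)² = 3.6317e-07 m²
L = m/(density·A) = 0.0406/(8940×3.6317e-07) = 12.5 m
R = ρL/A = (1.61×10^-8)(12.5)/(3.6317e-07) = 0.5544 Ω
P = I²R = (11.7)² × 0.5544 = 75.9 W

75.9 W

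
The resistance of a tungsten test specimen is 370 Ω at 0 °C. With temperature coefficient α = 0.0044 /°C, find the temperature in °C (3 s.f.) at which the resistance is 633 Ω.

R = R₀(1 + α(T − T₀)) ⇒ T = T₀ + (R/R₀ − 1)/α
T = 0 + (633/370 − 1)/0.0044 = 0 + (0.7108)/0.0044 = 162 °C

162 °C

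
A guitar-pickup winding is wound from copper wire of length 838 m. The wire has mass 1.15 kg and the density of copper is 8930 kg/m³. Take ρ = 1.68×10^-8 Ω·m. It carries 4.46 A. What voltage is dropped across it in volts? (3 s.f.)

409 V

A = m/(density·L) = 1.15/(8930×838) = 1.5367e-07 m²
R = ρL/A = (1.68×10^-8)(838)/(1.5367e-07) = 91.61 Ω
V = IR = 4.46 × 91.61 = 409 V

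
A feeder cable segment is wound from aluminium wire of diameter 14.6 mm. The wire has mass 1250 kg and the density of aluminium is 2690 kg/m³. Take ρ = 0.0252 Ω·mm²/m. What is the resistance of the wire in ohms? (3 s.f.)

0.418 Ω

ρ = 0.0252 Ω·mm²/m = 2.52×10^-8 Ω·m
A = π(d/2)² = π(7.3000e-03 m)² = 1.6742e-04 m²
L = m/(density·A) = 1250/(2690×1.6742e-04) = 2776 m
R = ρL/A = (2.52×10^-8)(2776)/(1.6742e-04) = 0.418 Ω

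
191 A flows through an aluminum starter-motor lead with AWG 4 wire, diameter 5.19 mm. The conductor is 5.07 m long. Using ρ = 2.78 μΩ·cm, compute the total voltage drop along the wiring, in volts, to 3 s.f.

1.27 V

ρ = 2.78 μΩ·cm = 2.78×10^-8 Ω·m
A = π(5.19/2 mm)² = π(2.5950e-03 m)² = 2.116e-05 m²
R = ρL/A = (2.78×10^-8)(5.07)/(2.116e-05) = 0.006662 Ω
V = IR = 191 × 0.006662 = 1.27 V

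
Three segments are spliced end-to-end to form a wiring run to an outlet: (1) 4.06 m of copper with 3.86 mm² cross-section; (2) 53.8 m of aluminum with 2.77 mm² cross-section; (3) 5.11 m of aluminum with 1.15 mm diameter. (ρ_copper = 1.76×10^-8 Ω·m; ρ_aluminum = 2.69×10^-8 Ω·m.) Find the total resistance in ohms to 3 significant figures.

Seg 1: A = 3.86 mm² = 3.860e-06 m²
R_1 = (1.76×10^-8)(4.06)/(3.860e-06) = 0.01851 Ω
Seg 2: A = 2.77 mm² = 2.770e-06 m²
R_2 = (2.69×10^-8)(53.8)/(2.770e-06) = 0.5225 Ω
Seg 3: A = π(d/2)² = π(5.7500e-04 m)² = 1.039e-06 m²
R_3 = (2.69×10^-8)(5.11)/(1.039e-06) = 0.1323 Ω
R_total = R_1 + R_2 + R_3 = 0.673 Ω

0.673 Ω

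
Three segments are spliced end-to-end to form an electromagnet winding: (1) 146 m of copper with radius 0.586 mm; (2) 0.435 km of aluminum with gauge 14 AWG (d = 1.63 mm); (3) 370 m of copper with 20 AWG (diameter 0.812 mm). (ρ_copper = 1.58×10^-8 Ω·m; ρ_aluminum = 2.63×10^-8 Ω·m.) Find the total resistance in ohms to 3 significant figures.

18.9 Ω

Seg 1: A = πr² = π(5.8600e-04 m)² = 1.079e-06 m²
R_1 = (1.58×10^-8)(146)/(1.079e-06) = 2.138 Ω
Seg 2: A = π(1.63/2 mm)² = π(8.1500e-04 m)² = 2.087e-06 m²
R_2 = (2.63×10^-8)(435)/(2.087e-06) = 5.483 Ω
Seg 3: A = π(0.812/2 mm)² = π(4.0600e-04 m)² = 5.178e-07 m²
R_3 = (1.58×10^-8)(370)/(5.178e-07) = 11.29 Ω
R_total = R_1 + R_2 + R_3 = 18.9 Ω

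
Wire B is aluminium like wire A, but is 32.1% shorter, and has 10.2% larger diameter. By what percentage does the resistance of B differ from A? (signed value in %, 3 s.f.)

R ∝ L/d², so R_B/R_A = (1 − 32.1/100) × (1 + 10.2/100)⁻²
= 0.679 × 0.8235 = 0.5591
(R_B − R_A)/R_A = 0.5591 − 1 = -44.1%

-44.1%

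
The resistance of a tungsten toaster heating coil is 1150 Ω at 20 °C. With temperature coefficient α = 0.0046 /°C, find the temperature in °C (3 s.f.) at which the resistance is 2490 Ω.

R = R₀(1 + α(T − T₀)) ⇒ T = T₀ + (R/R₀ − 1)/α
T = 20 + (2490/1150 − 1)/0.0046 = 20 + (1.165)/0.0046 = 273 °C

273 °C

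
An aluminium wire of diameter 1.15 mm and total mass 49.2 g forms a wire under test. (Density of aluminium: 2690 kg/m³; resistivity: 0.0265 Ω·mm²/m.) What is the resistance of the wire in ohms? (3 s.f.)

ρ = 0.0265 Ω·mm²/m = 2.65×10^-8 Ω·m
A = π(d/2)² = π(5.7500e-04 m)² = 1.0387e-06 m²
L = m/(density·A) = 0.0492/(2690×1.0387e-06) = 17.61 m
R = ρL/A = (2.65×10^-8)(17.61)/(1.0387e-06) = 0.449 Ω

0.449 Ω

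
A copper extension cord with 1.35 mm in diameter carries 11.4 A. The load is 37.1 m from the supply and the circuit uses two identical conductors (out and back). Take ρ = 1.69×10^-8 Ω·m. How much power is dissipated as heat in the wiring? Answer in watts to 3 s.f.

114 W

A = π(d/2)² = π(6.7500e-04 m)² = 1.431e-06 m²
Total conductor length (both ways) L = 2 × 37.1 = 74.2 m
R = ρL/A = (1.69×10^-8)(74.2)/(1.431e-06) = 0.8761 Ω
P = I²R = (11.4)² × 0.8761 = 114 W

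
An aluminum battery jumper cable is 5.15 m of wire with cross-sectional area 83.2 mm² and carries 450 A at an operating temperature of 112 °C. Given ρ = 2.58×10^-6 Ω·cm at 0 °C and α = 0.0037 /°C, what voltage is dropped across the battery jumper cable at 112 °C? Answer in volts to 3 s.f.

ρ = 2.58×10^-6 Ω·cm = 2.58×10^-8 Ω·m
A = 83.2 mm² = 8.320e-05 m²
R₍0₎ = ρL/A = (2.58×10^-8)(5.15)/(8.320e-05) = 0.001597 Ω
R₍112₎ = R₍0₎(1 + αΔT) = 0.001597 × (1 + 0.0037×112) = 0.002259 Ω
V = IR = 450 × 0.002259 = 1.02 V

1.02 V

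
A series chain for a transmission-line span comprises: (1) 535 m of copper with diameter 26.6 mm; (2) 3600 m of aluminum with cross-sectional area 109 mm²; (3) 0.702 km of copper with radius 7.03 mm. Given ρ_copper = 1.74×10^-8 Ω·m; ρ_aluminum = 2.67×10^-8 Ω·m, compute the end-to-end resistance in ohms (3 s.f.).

Seg 1: A = π(d/2)² = π(1.3300e-02 m)² = 5.557e-04 m²
R_1 = (1.74×10^-8)(535)/(5.557e-04) = 0.01675 Ω
Seg 2: A = 109 mm² = 1.090e-04 m²
R_2 = (2.67×10^-8)(3600)/(1.090e-04) = 0.8818 Ω
Seg 3: A = πr² = π(7.0300e-03 m)² = 1.553e-04 m²
R_3 = (1.74×10^-8)(702)/(1.553e-04) = 0.07867 Ω
R_total = R_1 + R_2 + R_3 = 0.977 Ω

0.977 Ω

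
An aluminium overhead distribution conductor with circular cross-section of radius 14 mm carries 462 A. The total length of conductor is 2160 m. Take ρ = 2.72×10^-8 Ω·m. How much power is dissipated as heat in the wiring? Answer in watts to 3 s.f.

20400 W

A = πr² = π(1.4000e-02 m)² = 6.158e-04 m²
R = ρL/A = (2.72×10^-8)(2160)/(6.158e-04) = 0.09542 Ω
P = I²R = (462)² × 0.09542 = 20400 W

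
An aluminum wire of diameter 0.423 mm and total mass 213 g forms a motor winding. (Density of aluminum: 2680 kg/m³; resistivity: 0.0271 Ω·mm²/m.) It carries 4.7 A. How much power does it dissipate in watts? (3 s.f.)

2410 W

ρ = 0.0271 Ω·mm²/m = 2.71×10^-8 Ω·m
A = π(d/2)² = π(2.1150e-04 m)² = 1.4053e-07 m²
L = m/(density·A) = 0.213/(2680×1.4053e-07) = 565.6 m
R = ρL/A = (2.71×10^-8)(565.6)/(1.4053e-07) = 109.1 Ω
P = I²R = (4.7)² × 109.1 = 2410 W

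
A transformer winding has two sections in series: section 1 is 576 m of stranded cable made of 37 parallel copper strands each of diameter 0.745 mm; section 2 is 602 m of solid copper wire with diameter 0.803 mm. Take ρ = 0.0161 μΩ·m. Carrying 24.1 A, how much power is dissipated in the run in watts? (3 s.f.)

11400 W

ρ = 0.0161 μΩ·m = 1.61×10^-8 Ω·m
Section 1: A_strand = π(3.7250e-04)² = 4.359e-07 m²; R₁ = ρL/(N·A_s) = (1.61×10^-8)(576)/(37×4.359e-07) = 0.575 Ω
Section 2: A = π(d/2)² = π(4.0150e-04 m)² = 5.064e-07 m²
R₂ = (1.61×10^-8)(602)/(5.064e-07) = 19.14 Ω
R = R₁ + R₂ = 19.71 Ω
P = I²R = (24.1)² × 19.71 = 11400 W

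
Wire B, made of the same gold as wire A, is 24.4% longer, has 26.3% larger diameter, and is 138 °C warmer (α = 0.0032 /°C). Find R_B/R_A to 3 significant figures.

R ∝ ρL/d² with ρ ∝ (1+αΔT), so R_B/R_A = (1 + 24.4/100) × (1 + 26.3/100)⁻² × (1 + 0.0032×138)
= 1.244 × 0.6269 × 1.442 = 1.12

1.12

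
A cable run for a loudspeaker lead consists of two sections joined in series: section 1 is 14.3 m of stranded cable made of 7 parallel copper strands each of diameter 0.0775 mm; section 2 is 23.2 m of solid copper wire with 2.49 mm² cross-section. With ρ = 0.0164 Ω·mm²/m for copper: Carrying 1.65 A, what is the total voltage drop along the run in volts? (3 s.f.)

ρ = 0.0164 Ω·mm²/m = 1.64×10^-8 Ω·m
Section 1: A_strand = π(3.8750e-05)² = 4.717e-09 m²; R₁ = ρL/(N·A_s) = (1.64×10^-8)(14.3)/(7×4.717e-09) = 7.102 Ω
Section 2: A = 2.49 mm² = 2.490e-06 m²
R₂ = (1.64×10^-8)(23.2)/(2.490e-06) = 0.1528 Ω
R = R₁ + R₂ = 7.255 Ω
V = IR = 1.65 × 7.255 = 12.0 V

12.0 V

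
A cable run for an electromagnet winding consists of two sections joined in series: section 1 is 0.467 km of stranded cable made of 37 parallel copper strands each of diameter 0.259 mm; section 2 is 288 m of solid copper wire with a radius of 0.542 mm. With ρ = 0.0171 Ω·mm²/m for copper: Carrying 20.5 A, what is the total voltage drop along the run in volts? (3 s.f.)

193 V

ρ = 0.0171 Ω·mm²/m = 1.71×10^-8 Ω·m
Section 1: A_strand = π(1.2950e-04)² = 5.269e-08 m²; R₁ = ρL/(N·A_s) = (1.71×10^-8)(467)/(37×5.269e-08) = 4.097 Ω
Section 2: A = πr² = π(5.4200e-04 m)² = 9.229e-07 m²
R₂ = (1.71×10^-8)(288)/(9.229e-07) = 5.336 Ω
R = R₁ + R₂ = 9.433 Ω
V = IR = 20.5 × 9.433 = 193 V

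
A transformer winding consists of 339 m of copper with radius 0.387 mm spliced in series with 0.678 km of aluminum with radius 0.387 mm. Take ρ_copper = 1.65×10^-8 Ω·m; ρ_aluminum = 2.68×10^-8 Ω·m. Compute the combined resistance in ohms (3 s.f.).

Segment 1: A = πr² = π(3.8700e-04 m)² = 4.705e-07 m²
R₁ = ρL/A = (1.65×10^-8)(339)/(4.705e-07) = 11.89 Ω
R₂ = (2.68×10^-8)(678)/(4.705e-07) = 38.62 Ω
R = R₁ + R₂ = 50.5 Ω

50.5 Ω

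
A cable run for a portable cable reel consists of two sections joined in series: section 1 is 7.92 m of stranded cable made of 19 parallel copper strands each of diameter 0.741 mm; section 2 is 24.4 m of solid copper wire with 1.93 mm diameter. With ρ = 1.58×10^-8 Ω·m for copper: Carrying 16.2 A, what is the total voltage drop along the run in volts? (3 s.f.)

Section 1: A_strand = π(3.7050e-04)² = 4.312e-07 m²; R₁ = ρL/(N·A_s) = (1.58×10^-8)(7.92)/(19×4.312e-07) = 0.01527 Ω
Section 2: A = π(d/2)² = π(9.6500e-04 m)² = 2.926e-06 m²
R₂ = (1.58×10^-8)(24.4)/(2.926e-06) = 0.1318 Ω
R = R₁ + R₂ = 0.1471 Ω
V = IR = 16.2 × 0.1471 = 2.38 V

2.38 V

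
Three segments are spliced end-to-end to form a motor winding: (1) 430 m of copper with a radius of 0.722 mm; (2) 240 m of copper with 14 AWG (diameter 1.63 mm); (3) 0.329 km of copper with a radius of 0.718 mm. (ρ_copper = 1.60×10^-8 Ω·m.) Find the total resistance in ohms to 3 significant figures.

Seg 1: A = πr² = π(7.2200e-04 m)² = 1.638e-06 m²
R_1 = (1.60×10^-8)(430)/(1.638e-06) = 4.201 Ω
Seg 2: A = π(1.63/2 mm)² = π(8.1500e-04 m)² = 2.087e-06 m²
R_2 = (1.60×10^-8)(240)/(2.087e-06) = 1.84 Ω
Seg 3: A = πr² = π(7.1800e-04 m)² = 1.620e-06 m²
R_3 = (1.60×10^-8)(329)/(1.620e-06) = 3.25 Ω
R_total = R_1 + R_2 + R_3 = 9.29 Ω

9.29 Ω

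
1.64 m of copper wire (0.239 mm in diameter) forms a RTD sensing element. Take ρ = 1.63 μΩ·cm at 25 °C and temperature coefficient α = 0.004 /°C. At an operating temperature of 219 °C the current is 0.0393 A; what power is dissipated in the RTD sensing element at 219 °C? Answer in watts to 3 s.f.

ρ = 1.63 μΩ·cm = 1.63×10^-8 Ω·m
A = π(d/2)² = π(1.1950e-04 m)² = 4.486e-08 m²
R₍25₎ = ρL/A = (1.63×10^-8)(1.64)/(4.486e-08) = 0.5959 Ω
R₍219₎ = R₍25₎(1 + αΔT) = 0.5959 × (1 + 0.004×194) = 1.058 Ω
P = I²R = (0.0393)² × 1.058 = 0.00163 W

0.00163 W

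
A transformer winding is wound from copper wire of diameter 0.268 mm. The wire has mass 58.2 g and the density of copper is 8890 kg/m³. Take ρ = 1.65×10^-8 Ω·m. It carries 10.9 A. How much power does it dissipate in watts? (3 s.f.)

A = π(d/2)² = π(1.3400e-04 m)² = 5.6410e-08 m²
L = m/(density·A) = 0.0582/(8890×5.6410e-08) = 116.1 m
R = ρL/A = (1.65×10^-8)(116.1)/(5.6410e-08) = 33.95 Ω
P = I²R = (10.9)² × 33.95 = 4030 W

4030 W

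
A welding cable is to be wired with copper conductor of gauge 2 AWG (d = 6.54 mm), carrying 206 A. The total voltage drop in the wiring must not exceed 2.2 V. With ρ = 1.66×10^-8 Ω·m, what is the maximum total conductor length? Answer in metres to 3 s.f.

A = π(6.54/2 mm)² = π(3.2700e-03 m)² = 3.359e-05 m²
L_max = V_max·A/(1·ρI) = (2.2)(3.359e-05)/(1.66×10^-8×206) = 21.6 m

21.6 m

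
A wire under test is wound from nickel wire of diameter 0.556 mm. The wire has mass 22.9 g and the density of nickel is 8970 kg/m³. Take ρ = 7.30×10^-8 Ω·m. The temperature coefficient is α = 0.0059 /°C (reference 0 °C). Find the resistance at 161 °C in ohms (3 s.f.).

A = π(d/2)² = π(2.7800e-04 m)² = 2.4279e-07 m²
L = m/(density·A) = 0.0229/(8970×2.4279e-07) = 10.51 m
R = ρL/A = (7.30×10^-8)(10.51)/(2.4279e-07) = 3.161 Ω
R(161 °C) = 3.161 × (1 + 0.0059×161) = 6.16 Ω

6.16 Ω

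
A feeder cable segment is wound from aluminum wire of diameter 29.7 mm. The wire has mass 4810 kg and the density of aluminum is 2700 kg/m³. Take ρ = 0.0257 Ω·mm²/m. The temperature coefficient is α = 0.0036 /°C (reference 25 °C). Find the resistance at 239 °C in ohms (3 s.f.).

0.169 Ω

ρ = 0.0257 Ω·mm²/m = 2.57×10^-8 Ω·m
A = π(d/2)² = π(1.4850e-02 m)² = 6.9279e-04 m²
L = m/(density·A) = 4810/(2700×6.9279e-04) = 2571 m
R = ρL/A = (2.57×10^-8)(2571)/(6.9279e-04) = 0.09539 Ω
R(239 °C) = 0.09539 × (1 + 0.0036×214) = 0.169 Ω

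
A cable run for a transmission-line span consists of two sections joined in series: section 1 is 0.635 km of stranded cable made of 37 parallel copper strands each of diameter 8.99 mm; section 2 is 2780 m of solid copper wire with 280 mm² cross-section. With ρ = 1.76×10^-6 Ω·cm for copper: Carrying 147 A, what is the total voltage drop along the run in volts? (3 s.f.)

ρ = 1.76×10^-6 Ω·cm = 1.76×10^-8 Ω·m
Section 1: A_strand = π(4.4950e-03)² = 6.348e-05 m²; R₁ = ρL/(N·A_s) = (1.76×10^-8)(635)/(37×6.348e-05) = 0.004759 Ω
Section 2: A = 280 mm² = 2.800e-04 m²
R₂ = (1.76×10^-8)(2780)/(2.800e-04) = 0.1747 Ω
R = R₁ + R₂ = 0.1795 Ω
V = IR = 147 × 0.1795 = 26.4 V

26.4 V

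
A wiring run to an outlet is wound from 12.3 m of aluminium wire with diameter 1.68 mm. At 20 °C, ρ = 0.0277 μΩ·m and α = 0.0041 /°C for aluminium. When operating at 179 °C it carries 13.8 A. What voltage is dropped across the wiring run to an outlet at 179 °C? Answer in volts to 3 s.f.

ρ = 0.0277 μΩ·m = 2.77×10^-8 Ω·m
A = π(d/2)² = π(8.4000e-04 m)² = 2.217e-06 m²
R₍20₎ = ρL/A = (2.77×10^-8)(12.3)/(2.217e-06) = 0.1537 Ω
R₍179₎ = R₍20₎(1 + αΔT) = 0.1537 × (1 + 0.0041×159) = 0.2539 Ω
V = IR = 13.8 × 0.2539 = 3.50 V

3.50 V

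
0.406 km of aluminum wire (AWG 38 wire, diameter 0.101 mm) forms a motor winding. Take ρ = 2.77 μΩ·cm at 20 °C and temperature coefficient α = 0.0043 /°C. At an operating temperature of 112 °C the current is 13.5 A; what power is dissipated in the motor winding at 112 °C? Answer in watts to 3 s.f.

3.57×10^5 W

ρ = 2.77 μΩ·cm = 2.77×10^-8 Ω·m
A = π(0.101/2 mm)² = π(5.0500e-05 m)² = 8.012e-09 m²
R₍20₎ = ρL/A = (2.77×10^-8)(406)/(8.012e-09) = 1404 Ω
R₍112₎ = R₍20₎(1 + αΔT) = 1404 × (1 + 0.0043×92) = 1959 Ω
P = I²R = (13.5)² × 1959 = 3.57×10^5 W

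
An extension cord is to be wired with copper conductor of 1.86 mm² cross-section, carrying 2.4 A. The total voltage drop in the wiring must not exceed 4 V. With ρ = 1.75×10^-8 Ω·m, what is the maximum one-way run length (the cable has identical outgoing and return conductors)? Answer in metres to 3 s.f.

88.6 m

A = 1.86 mm² = 1.860e-06 m²
L_max = V_max·A/(2·ρI) = (4)(1.860e-06)/(2×1.75×10^-8×2.4) = 88.6 m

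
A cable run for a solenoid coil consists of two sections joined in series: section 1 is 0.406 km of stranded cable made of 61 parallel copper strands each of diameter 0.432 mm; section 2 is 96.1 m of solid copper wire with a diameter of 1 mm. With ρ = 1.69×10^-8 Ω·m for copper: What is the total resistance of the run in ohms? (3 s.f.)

Section 1: A_strand = π(2.1600e-04)² = 1.466e-07 m²; R₁ = ρL/(N·A_s) = (1.69×10^-8)(406)/(61×1.466e-07) = 0.7674 Ω
Section 2: A = π(d/2)² = π(5.0000e-04 m)² = 7.854e-07 m²
R₂ = (1.69×10^-8)(96.1)/(7.854e-07) = 2.068 Ω
R = R₁ + R₂ = 2.84 Ω

2.84 Ω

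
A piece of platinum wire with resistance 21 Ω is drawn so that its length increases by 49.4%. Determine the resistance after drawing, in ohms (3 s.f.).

k = 1 + 49.4/100 = 1.494; volume constant ⇒ A' = A/k, so R' = k²R.
R' = 2.232 × 21 = 46.9 Ω

46.9 Ω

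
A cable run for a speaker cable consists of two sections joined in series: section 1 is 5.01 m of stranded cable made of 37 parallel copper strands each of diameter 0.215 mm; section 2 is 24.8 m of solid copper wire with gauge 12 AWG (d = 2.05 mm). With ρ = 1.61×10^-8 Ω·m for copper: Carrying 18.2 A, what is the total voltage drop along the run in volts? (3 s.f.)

Section 1: A_strand = π(1.0750e-04)² = 3.631e-08 m²; R₁ = ρL/(N·A_s) = (1.61×10^-8)(5.01)/(37×3.631e-08) = 0.06005 Ω
Section 2: A = π(2.05/2 mm)² = π(1.0250e-03 m)² = 3.301e-06 m²
R₂ = (1.61×10^-8)(24.8)/(3.301e-06) = 0.121 Ω
R = R₁ + R₂ = 0.181 Ω
V = IR = 18.2 × 0.181 = 3.29 V

3.29 V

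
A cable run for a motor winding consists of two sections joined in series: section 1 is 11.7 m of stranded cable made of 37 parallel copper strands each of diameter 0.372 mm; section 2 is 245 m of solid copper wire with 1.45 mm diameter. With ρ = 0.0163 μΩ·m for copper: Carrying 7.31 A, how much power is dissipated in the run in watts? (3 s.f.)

ρ = 0.0163 μΩ·m = 1.63×10^-8 Ω·m
Section 1: A_strand = π(1.8600e-04)² = 1.087e-07 m²; R₁ = ρL/(N·A_s) = (1.63×10^-8)(11.7)/(37×1.087e-07) = 0.04742 Ω
Section 2: A = π(d/2)² = π(7.2500e-04 m)² = 1.651e-06 m²
R₂ = (1.63×10^-8)(245)/(1.651e-06) = 2.418 Ω
R = R₁ + R₂ = 2.466 Ω
P = I²R = (7.31)² × 2.466 = 132 W

132 W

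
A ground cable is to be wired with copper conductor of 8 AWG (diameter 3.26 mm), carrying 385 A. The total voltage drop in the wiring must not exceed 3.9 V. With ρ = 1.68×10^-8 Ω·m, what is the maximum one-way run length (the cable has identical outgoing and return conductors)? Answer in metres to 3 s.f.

2.52 m

A = π(3.26/2 mm)² = π(1.6300e-03 m)² = 8.347e-06 m²
L_max = V_max·A/(2·ρI) = (3.9)(8.347e-06)/(2×1.68×10^-8×385) = 2.52 m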